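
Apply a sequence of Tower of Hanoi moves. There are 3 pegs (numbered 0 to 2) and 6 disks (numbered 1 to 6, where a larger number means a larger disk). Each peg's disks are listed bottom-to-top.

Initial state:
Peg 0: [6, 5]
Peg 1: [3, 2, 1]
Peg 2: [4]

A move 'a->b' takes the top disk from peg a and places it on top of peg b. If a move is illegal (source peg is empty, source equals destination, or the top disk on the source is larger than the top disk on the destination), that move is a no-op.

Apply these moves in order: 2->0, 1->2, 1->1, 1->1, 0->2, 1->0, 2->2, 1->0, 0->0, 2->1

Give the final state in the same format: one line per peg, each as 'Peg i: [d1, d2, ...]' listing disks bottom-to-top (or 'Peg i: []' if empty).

After move 1 (2->0):
Peg 0: [6, 5, 4]
Peg 1: [3, 2, 1]
Peg 2: []

After move 2 (1->2):
Peg 0: [6, 5, 4]
Peg 1: [3, 2]
Peg 2: [1]

After move 3 (1->1):
Peg 0: [6, 5, 4]
Peg 1: [3, 2]
Peg 2: [1]

After move 4 (1->1):
Peg 0: [6, 5, 4]
Peg 1: [3, 2]
Peg 2: [1]

After move 5 (0->2):
Peg 0: [6, 5, 4]
Peg 1: [3, 2]
Peg 2: [1]

After move 6 (1->0):
Peg 0: [6, 5, 4, 2]
Peg 1: [3]
Peg 2: [1]

After move 7 (2->2):
Peg 0: [6, 5, 4, 2]
Peg 1: [3]
Peg 2: [1]

After move 8 (1->0):
Peg 0: [6, 5, 4, 2]
Peg 1: [3]
Peg 2: [1]

After move 9 (0->0):
Peg 0: [6, 5, 4, 2]
Peg 1: [3]
Peg 2: [1]

After move 10 (2->1):
Peg 0: [6, 5, 4, 2]
Peg 1: [3, 1]
Peg 2: []

Answer: Peg 0: [6, 5, 4, 2]
Peg 1: [3, 1]
Peg 2: []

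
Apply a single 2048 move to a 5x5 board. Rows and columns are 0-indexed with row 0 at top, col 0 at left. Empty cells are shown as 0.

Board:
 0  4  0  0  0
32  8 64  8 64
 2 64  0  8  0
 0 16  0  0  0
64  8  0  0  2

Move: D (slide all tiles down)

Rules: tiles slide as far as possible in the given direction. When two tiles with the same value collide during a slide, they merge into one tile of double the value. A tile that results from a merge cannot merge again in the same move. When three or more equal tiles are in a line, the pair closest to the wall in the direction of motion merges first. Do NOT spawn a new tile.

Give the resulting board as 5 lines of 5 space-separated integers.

Slide down:
col 0: [0, 32, 2, 0, 64] -> [0, 0, 32, 2, 64]
col 1: [4, 8, 64, 16, 8] -> [4, 8, 64, 16, 8]
col 2: [0, 64, 0, 0, 0] -> [0, 0, 0, 0, 64]
col 3: [0, 8, 8, 0, 0] -> [0, 0, 0, 0, 16]
col 4: [0, 64, 0, 0, 2] -> [0, 0, 0, 64, 2]

Answer:  0  4  0  0  0
 0  8  0  0  0
32 64  0  0  0
 2 16  0  0 64
64  8 64 16  2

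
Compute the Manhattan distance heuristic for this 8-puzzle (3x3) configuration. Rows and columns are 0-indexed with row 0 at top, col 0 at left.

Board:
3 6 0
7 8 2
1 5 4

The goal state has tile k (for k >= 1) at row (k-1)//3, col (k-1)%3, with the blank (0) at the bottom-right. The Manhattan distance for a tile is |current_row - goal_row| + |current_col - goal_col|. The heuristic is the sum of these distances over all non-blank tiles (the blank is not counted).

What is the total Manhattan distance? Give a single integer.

Answer: 14

Derivation:
Tile 3: at (0,0), goal (0,2), distance |0-0|+|0-2| = 2
Tile 6: at (0,1), goal (1,2), distance |0-1|+|1-2| = 2
Tile 7: at (1,0), goal (2,0), distance |1-2|+|0-0| = 1
Tile 8: at (1,1), goal (2,1), distance |1-2|+|1-1| = 1
Tile 2: at (1,2), goal (0,1), distance |1-0|+|2-1| = 2
Tile 1: at (2,0), goal (0,0), distance |2-0|+|0-0| = 2
Tile 5: at (2,1), goal (1,1), distance |2-1|+|1-1| = 1
Tile 4: at (2,2), goal (1,0), distance |2-1|+|2-0| = 3
Sum: 2 + 2 + 1 + 1 + 2 + 2 + 1 + 3 = 14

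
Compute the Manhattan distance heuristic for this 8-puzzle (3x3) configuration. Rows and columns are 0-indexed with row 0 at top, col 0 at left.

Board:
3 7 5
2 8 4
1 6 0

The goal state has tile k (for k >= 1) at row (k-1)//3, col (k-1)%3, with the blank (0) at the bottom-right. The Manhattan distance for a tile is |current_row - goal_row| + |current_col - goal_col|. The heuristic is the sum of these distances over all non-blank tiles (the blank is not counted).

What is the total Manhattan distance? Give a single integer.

Answer: 16

Derivation:
Tile 3: (0,0)->(0,2) = 2
Tile 7: (0,1)->(2,0) = 3
Tile 5: (0,2)->(1,1) = 2
Tile 2: (1,0)->(0,1) = 2
Tile 8: (1,1)->(2,1) = 1
Tile 4: (1,2)->(1,0) = 2
Tile 1: (2,0)->(0,0) = 2
Tile 6: (2,1)->(1,2) = 2
Sum: 2 + 3 + 2 + 2 + 1 + 2 + 2 + 2 = 16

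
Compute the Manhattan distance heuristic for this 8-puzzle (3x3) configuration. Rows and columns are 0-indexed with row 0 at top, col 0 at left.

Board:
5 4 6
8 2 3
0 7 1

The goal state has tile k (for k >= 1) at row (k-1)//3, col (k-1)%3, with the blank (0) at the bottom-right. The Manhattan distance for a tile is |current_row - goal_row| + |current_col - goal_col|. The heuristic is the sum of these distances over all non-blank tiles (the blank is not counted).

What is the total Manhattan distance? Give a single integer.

Answer: 14

Derivation:
Tile 5: (0,0)->(1,1) = 2
Tile 4: (0,1)->(1,0) = 2
Tile 6: (0,2)->(1,2) = 1
Tile 8: (1,0)->(2,1) = 2
Tile 2: (1,1)->(0,1) = 1
Tile 3: (1,2)->(0,2) = 1
Tile 7: (2,1)->(2,0) = 1
Tile 1: (2,2)->(0,0) = 4
Sum: 2 + 2 + 1 + 2 + 1 + 1 + 1 + 4 = 14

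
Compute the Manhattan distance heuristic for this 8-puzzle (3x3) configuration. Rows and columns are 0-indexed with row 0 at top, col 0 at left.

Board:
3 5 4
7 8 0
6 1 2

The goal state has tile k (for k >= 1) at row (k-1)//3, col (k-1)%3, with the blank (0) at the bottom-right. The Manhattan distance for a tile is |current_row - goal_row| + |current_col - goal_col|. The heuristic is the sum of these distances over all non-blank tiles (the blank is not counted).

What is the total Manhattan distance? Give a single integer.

Answer: 17

Derivation:
Tile 3: at (0,0), goal (0,2), distance |0-0|+|0-2| = 2
Tile 5: at (0,1), goal (1,1), distance |0-1|+|1-1| = 1
Tile 4: at (0,2), goal (1,0), distance |0-1|+|2-0| = 3
Tile 7: at (1,0), goal (2,0), distance |1-2|+|0-0| = 1
Tile 8: at (1,1), goal (2,1), distance |1-2|+|1-1| = 1
Tile 6: at (2,0), goal (1,2), distance |2-1|+|0-2| = 3
Tile 1: at (2,1), goal (0,0), distance |2-0|+|1-0| = 3
Tile 2: at (2,2), goal (0,1), distance |2-0|+|2-1| = 3
Sum: 2 + 1 + 3 + 1 + 1 + 3 + 3 + 3 = 17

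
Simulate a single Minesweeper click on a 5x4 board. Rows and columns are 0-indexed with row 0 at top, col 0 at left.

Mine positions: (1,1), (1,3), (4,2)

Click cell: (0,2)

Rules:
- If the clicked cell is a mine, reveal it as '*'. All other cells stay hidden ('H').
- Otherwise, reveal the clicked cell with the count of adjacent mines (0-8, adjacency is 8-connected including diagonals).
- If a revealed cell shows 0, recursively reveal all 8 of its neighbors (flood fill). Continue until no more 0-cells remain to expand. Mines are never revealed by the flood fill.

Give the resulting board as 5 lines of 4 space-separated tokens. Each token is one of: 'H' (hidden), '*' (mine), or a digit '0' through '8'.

H H 2 H
H H H H
H H H H
H H H H
H H H H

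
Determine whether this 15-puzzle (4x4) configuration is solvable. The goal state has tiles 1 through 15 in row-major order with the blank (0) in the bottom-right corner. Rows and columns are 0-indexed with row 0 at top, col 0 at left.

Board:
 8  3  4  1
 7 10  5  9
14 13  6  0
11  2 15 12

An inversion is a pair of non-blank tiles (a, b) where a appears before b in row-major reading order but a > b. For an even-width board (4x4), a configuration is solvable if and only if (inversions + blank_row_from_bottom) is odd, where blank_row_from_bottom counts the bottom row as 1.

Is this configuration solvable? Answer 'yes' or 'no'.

Answer: yes

Derivation:
Inversions: 33
Blank is in row 2 (0-indexed from top), which is row 2 counting from the bottom (bottom = 1).
33 + 2 = 35, which is odd, so the puzzle is solvable.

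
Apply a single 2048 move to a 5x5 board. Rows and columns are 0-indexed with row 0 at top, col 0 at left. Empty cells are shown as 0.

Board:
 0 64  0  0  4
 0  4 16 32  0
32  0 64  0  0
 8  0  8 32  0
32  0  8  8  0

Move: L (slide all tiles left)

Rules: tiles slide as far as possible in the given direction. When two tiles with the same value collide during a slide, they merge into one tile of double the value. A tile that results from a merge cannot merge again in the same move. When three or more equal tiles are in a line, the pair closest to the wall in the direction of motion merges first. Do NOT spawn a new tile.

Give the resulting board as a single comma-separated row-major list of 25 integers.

Answer: 64, 4, 0, 0, 0, 4, 16, 32, 0, 0, 32, 64, 0, 0, 0, 16, 32, 0, 0, 0, 32, 16, 0, 0, 0

Derivation:
Slide left:
row 0: [0, 64, 0, 0, 4] -> [64, 4, 0, 0, 0]
row 1: [0, 4, 16, 32, 0] -> [4, 16, 32, 0, 0]
row 2: [32, 0, 64, 0, 0] -> [32, 64, 0, 0, 0]
row 3: [8, 0, 8, 32, 0] -> [16, 32, 0, 0, 0]
row 4: [32, 0, 8, 8, 0] -> [32, 16, 0, 0, 0]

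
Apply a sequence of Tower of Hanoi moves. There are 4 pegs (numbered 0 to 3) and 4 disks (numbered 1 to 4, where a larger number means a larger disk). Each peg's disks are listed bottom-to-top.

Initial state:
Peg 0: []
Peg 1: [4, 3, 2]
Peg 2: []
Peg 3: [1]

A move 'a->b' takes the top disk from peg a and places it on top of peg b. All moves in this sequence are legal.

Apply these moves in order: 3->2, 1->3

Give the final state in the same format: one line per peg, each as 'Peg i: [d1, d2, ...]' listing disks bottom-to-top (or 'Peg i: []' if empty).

Answer: Peg 0: []
Peg 1: [4, 3]
Peg 2: [1]
Peg 3: [2]

Derivation:
After move 1 (3->2):
Peg 0: []
Peg 1: [4, 3, 2]
Peg 2: [1]
Peg 3: []

After move 2 (1->3):
Peg 0: []
Peg 1: [4, 3]
Peg 2: [1]
Peg 3: [2]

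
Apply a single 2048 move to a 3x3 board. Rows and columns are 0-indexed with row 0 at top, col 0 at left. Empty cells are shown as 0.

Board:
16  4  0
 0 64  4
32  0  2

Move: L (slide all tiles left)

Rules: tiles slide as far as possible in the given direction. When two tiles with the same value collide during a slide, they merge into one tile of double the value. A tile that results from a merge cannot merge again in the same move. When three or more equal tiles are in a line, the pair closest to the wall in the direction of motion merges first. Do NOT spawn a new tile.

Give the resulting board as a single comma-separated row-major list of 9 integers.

Slide left:
row 0: [16, 4, 0] -> [16, 4, 0]
row 1: [0, 64, 4] -> [64, 4, 0]
row 2: [32, 0, 2] -> [32, 2, 0]

Answer: 16, 4, 0, 64, 4, 0, 32, 2, 0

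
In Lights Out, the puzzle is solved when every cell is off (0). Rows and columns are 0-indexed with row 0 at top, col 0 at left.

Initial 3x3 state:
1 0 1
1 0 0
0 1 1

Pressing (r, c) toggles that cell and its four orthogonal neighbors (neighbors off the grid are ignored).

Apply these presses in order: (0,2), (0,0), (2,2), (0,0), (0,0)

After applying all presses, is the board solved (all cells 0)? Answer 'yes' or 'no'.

After press 1 at (0,2):
1 1 0
1 0 1
0 1 1

After press 2 at (0,0):
0 0 0
0 0 1
0 1 1

After press 3 at (2,2):
0 0 0
0 0 0
0 0 0

After press 4 at (0,0):
1 1 0
1 0 0
0 0 0

After press 5 at (0,0):
0 0 0
0 0 0
0 0 0

Lights still on: 0

Answer: yes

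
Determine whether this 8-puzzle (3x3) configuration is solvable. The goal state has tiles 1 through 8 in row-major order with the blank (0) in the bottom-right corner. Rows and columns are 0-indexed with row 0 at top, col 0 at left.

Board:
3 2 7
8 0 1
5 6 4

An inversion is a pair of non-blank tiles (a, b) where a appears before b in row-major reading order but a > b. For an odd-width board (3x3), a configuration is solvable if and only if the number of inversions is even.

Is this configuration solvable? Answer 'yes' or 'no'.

Answer: no

Derivation:
Inversions (pairs i<j in row-major order where tile[i] > tile[j] > 0): 13
13 is odd, so the puzzle is not solvable.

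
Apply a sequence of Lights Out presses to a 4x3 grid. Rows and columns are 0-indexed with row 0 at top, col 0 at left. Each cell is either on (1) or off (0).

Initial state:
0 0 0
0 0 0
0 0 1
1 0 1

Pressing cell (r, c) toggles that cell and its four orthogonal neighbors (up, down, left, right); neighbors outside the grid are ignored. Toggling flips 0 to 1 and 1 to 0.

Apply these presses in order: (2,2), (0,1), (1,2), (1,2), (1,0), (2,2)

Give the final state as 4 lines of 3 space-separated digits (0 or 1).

Answer: 0 1 1
1 0 0
1 0 1
1 0 1

Derivation:
After press 1 at (2,2):
0 0 0
0 0 1
0 1 0
1 0 0

After press 2 at (0,1):
1 1 1
0 1 1
0 1 0
1 0 0

After press 3 at (1,2):
1 1 0
0 0 0
0 1 1
1 0 0

After press 4 at (1,2):
1 1 1
0 1 1
0 1 0
1 0 0

After press 5 at (1,0):
0 1 1
1 0 1
1 1 0
1 0 0

After press 6 at (2,2):
0 1 1
1 0 0
1 0 1
1 0 1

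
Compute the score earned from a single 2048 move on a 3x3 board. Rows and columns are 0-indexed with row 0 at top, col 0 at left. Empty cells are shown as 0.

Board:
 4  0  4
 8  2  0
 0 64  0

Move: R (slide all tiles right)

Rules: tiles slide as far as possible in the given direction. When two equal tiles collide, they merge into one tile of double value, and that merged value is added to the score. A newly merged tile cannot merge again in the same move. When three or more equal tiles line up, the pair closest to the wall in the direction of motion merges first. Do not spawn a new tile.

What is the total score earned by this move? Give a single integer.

Answer: 8

Derivation:
Slide right:
row 0: [4, 0, 4] -> [0, 0, 8]  score +8 (running 8)
row 1: [8, 2, 0] -> [0, 8, 2]  score +0 (running 8)
row 2: [0, 64, 0] -> [0, 0, 64]  score +0 (running 8)
Board after move:
 0  0  8
 0  8  2
 0  0 64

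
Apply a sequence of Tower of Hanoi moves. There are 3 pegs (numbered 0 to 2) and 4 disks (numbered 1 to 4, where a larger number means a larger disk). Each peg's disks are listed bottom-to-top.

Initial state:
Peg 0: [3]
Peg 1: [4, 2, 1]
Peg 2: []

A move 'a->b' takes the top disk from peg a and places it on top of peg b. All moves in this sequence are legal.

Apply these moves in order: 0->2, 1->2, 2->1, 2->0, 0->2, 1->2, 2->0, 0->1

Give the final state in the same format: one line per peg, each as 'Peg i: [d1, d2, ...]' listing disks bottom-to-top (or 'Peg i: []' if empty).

After move 1 (0->2):
Peg 0: []
Peg 1: [4, 2, 1]
Peg 2: [3]

After move 2 (1->2):
Peg 0: []
Peg 1: [4, 2]
Peg 2: [3, 1]

After move 3 (2->1):
Peg 0: []
Peg 1: [4, 2, 1]
Peg 2: [3]

After move 4 (2->0):
Peg 0: [3]
Peg 1: [4, 2, 1]
Peg 2: []

After move 5 (0->2):
Peg 0: []
Peg 1: [4, 2, 1]
Peg 2: [3]

After move 6 (1->2):
Peg 0: []
Peg 1: [4, 2]
Peg 2: [3, 1]

After move 7 (2->0):
Peg 0: [1]
Peg 1: [4, 2]
Peg 2: [3]

After move 8 (0->1):
Peg 0: []
Peg 1: [4, 2, 1]
Peg 2: [3]

Answer: Peg 0: []
Peg 1: [4, 2, 1]
Peg 2: [3]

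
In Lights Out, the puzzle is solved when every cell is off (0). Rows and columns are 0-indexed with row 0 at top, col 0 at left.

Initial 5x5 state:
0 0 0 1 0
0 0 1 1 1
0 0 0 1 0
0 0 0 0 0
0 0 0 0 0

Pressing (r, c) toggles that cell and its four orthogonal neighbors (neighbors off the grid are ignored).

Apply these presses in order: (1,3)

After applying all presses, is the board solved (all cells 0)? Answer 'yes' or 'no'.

Answer: yes

Derivation:
After press 1 at (1,3):
0 0 0 0 0
0 0 0 0 0
0 0 0 0 0
0 0 0 0 0
0 0 0 0 0

Lights still on: 0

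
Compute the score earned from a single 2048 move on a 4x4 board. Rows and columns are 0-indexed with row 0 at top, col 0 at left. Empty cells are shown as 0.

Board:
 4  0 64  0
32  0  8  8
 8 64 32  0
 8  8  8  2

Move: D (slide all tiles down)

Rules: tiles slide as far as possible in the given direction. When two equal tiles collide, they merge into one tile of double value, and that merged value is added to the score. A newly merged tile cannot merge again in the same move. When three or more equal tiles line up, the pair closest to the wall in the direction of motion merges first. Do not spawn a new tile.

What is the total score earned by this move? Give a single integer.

Answer: 16

Derivation:
Slide down:
col 0: [4, 32, 8, 8] -> [0, 4, 32, 16]  score +16 (running 16)
col 1: [0, 0, 64, 8] -> [0, 0, 64, 8]  score +0 (running 16)
col 2: [64, 8, 32, 8] -> [64, 8, 32, 8]  score +0 (running 16)
col 3: [0, 8, 0, 2] -> [0, 0, 8, 2]  score +0 (running 16)
Board after move:
 0  0 64  0
 4  0  8  0
32 64 32  8
16  8  8  2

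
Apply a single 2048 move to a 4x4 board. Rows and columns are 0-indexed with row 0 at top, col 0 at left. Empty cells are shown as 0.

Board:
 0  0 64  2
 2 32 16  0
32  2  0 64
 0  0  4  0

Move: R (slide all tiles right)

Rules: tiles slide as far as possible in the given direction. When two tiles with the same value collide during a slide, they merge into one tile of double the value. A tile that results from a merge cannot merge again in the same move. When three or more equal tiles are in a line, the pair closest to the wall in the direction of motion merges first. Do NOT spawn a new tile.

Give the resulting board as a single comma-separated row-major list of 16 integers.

Slide right:
row 0: [0, 0, 64, 2] -> [0, 0, 64, 2]
row 1: [2, 32, 16, 0] -> [0, 2, 32, 16]
row 2: [32, 2, 0, 64] -> [0, 32, 2, 64]
row 3: [0, 0, 4, 0] -> [0, 0, 0, 4]

Answer: 0, 0, 64, 2, 0, 2, 32, 16, 0, 32, 2, 64, 0, 0, 0, 4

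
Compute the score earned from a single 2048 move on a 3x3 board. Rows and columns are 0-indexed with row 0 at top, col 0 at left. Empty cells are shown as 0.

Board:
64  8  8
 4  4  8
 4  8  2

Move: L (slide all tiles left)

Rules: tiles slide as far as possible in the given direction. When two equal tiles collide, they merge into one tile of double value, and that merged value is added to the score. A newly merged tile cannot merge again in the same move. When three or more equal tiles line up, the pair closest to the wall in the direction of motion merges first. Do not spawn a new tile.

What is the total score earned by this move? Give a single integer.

Answer: 24

Derivation:
Slide left:
row 0: [64, 8, 8] -> [64, 16, 0]  score +16 (running 16)
row 1: [4, 4, 8] -> [8, 8, 0]  score +8 (running 24)
row 2: [4, 8, 2] -> [4, 8, 2]  score +0 (running 24)
Board after move:
64 16  0
 8  8  0
 4  8  2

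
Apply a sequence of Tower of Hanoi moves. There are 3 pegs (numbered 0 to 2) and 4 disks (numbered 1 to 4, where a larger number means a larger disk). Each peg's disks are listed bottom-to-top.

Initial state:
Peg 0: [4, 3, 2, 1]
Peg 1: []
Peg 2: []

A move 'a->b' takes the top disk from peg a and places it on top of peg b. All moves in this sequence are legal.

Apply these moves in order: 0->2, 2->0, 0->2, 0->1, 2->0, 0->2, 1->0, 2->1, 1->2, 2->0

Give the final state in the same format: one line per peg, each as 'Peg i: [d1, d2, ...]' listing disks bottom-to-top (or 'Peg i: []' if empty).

Answer: Peg 0: [4, 3, 2, 1]
Peg 1: []
Peg 2: []

Derivation:
After move 1 (0->2):
Peg 0: [4, 3, 2]
Peg 1: []
Peg 2: [1]

After move 2 (2->0):
Peg 0: [4, 3, 2, 1]
Peg 1: []
Peg 2: []

After move 3 (0->2):
Peg 0: [4, 3, 2]
Peg 1: []
Peg 2: [1]

After move 4 (0->1):
Peg 0: [4, 3]
Peg 1: [2]
Peg 2: [1]

After move 5 (2->0):
Peg 0: [4, 3, 1]
Peg 1: [2]
Peg 2: []

After move 6 (0->2):
Peg 0: [4, 3]
Peg 1: [2]
Peg 2: [1]

After move 7 (1->0):
Peg 0: [4, 3, 2]
Peg 1: []
Peg 2: [1]

After move 8 (2->1):
Peg 0: [4, 3, 2]
Peg 1: [1]
Peg 2: []

After move 9 (1->2):
Peg 0: [4, 3, 2]
Peg 1: []
Peg 2: [1]

After move 10 (2->0):
Peg 0: [4, 3, 2, 1]
Peg 1: []
Peg 2: []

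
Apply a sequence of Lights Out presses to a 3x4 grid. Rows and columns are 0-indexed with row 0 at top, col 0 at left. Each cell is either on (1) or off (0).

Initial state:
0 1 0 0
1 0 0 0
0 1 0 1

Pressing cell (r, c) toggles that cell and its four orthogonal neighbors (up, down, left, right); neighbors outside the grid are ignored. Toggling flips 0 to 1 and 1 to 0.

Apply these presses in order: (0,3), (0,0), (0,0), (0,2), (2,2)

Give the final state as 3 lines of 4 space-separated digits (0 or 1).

After press 1 at (0,3):
0 1 1 1
1 0 0 1
0 1 0 1

After press 2 at (0,0):
1 0 1 1
0 0 0 1
0 1 0 1

After press 3 at (0,0):
0 1 1 1
1 0 0 1
0 1 0 1

After press 4 at (0,2):
0 0 0 0
1 0 1 1
0 1 0 1

After press 5 at (2,2):
0 0 0 0
1 0 0 1
0 0 1 0

Answer: 0 0 0 0
1 0 0 1
0 0 1 0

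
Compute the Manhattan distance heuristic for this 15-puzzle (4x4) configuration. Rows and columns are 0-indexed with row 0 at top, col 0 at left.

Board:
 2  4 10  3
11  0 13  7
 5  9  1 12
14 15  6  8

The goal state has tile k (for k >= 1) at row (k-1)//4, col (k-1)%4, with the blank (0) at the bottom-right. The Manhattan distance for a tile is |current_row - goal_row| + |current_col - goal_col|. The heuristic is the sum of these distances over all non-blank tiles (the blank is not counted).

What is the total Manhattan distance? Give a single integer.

Answer: 28

Derivation:
Tile 2: (0,0)->(0,1) = 1
Tile 4: (0,1)->(0,3) = 2
Tile 10: (0,2)->(2,1) = 3
Tile 3: (0,3)->(0,2) = 1
Tile 11: (1,0)->(2,2) = 3
Tile 13: (1,2)->(3,0) = 4
Tile 7: (1,3)->(1,2) = 1
Tile 5: (2,0)->(1,0) = 1
Tile 9: (2,1)->(2,0) = 1
Tile 1: (2,2)->(0,0) = 4
Tile 12: (2,3)->(2,3) = 0
Tile 14: (3,0)->(3,1) = 1
Tile 15: (3,1)->(3,2) = 1
Tile 6: (3,2)->(1,1) = 3
Tile 8: (3,3)->(1,3) = 2
Sum: 1 + 2 + 3 + 1 + 3 + 4 + 1 + 1 + 1 + 4 + 0 + 1 + 1 + 3 + 2 = 28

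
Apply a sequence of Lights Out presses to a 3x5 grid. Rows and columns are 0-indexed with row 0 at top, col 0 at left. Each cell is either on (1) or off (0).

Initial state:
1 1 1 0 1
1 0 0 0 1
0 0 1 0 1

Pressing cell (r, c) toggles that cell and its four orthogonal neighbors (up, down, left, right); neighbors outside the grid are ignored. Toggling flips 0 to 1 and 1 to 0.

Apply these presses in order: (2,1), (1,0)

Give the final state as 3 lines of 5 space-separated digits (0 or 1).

Answer: 0 1 1 0 1
0 0 0 0 1
0 1 0 0 1

Derivation:
After press 1 at (2,1):
1 1 1 0 1
1 1 0 0 1
1 1 0 0 1

After press 2 at (1,0):
0 1 1 0 1
0 0 0 0 1
0 1 0 0 1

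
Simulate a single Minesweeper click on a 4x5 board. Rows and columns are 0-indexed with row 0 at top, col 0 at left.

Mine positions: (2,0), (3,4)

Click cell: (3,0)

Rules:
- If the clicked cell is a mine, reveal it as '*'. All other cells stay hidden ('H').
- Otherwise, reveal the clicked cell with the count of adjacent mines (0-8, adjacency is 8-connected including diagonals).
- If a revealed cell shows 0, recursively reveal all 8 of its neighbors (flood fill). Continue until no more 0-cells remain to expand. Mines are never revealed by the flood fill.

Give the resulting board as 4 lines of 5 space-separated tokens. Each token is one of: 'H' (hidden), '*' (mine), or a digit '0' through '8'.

H H H H H
H H H H H
H H H H H
1 H H H H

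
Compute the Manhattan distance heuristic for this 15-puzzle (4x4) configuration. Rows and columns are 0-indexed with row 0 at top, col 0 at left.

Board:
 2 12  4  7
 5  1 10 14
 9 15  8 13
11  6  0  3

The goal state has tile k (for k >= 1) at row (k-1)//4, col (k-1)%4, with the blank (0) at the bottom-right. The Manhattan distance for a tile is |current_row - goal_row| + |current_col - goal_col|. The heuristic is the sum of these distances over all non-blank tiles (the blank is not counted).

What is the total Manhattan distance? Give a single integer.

Tile 2: (0,0)->(0,1) = 1
Tile 12: (0,1)->(2,3) = 4
Tile 4: (0,2)->(0,3) = 1
Tile 7: (0,3)->(1,2) = 2
Tile 5: (1,0)->(1,0) = 0
Tile 1: (1,1)->(0,0) = 2
Tile 10: (1,2)->(2,1) = 2
Tile 14: (1,3)->(3,1) = 4
Tile 9: (2,0)->(2,0) = 0
Tile 15: (2,1)->(3,2) = 2
Tile 8: (2,2)->(1,3) = 2
Tile 13: (2,3)->(3,0) = 4
Tile 11: (3,0)->(2,2) = 3
Tile 6: (3,1)->(1,1) = 2
Tile 3: (3,3)->(0,2) = 4
Sum: 1 + 4 + 1 + 2 + 0 + 2 + 2 + 4 + 0 + 2 + 2 + 4 + 3 + 2 + 4 = 33

Answer: 33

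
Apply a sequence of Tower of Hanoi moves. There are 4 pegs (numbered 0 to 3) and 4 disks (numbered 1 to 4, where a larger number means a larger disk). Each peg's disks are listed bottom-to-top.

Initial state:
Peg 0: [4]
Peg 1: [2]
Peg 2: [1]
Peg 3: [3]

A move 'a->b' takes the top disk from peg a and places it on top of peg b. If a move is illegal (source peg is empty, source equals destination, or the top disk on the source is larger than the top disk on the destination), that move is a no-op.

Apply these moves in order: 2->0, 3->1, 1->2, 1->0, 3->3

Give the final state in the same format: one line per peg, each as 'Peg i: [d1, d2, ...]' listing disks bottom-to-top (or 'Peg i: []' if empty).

After move 1 (2->0):
Peg 0: [4, 1]
Peg 1: [2]
Peg 2: []
Peg 3: [3]

After move 2 (3->1):
Peg 0: [4, 1]
Peg 1: [2]
Peg 2: []
Peg 3: [3]

After move 3 (1->2):
Peg 0: [4, 1]
Peg 1: []
Peg 2: [2]
Peg 3: [3]

After move 4 (1->0):
Peg 0: [4, 1]
Peg 1: []
Peg 2: [2]
Peg 3: [3]

After move 5 (3->3):
Peg 0: [4, 1]
Peg 1: []
Peg 2: [2]
Peg 3: [3]

Answer: Peg 0: [4, 1]
Peg 1: []
Peg 2: [2]
Peg 3: [3]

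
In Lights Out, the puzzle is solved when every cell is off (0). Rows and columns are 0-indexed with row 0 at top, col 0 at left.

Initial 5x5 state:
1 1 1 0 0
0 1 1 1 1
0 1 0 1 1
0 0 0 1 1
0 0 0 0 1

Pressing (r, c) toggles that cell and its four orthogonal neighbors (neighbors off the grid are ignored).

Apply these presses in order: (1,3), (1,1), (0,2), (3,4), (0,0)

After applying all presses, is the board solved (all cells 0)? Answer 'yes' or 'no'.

After press 1 at (1,3):
1 1 1 1 0
0 1 0 0 0
0 1 0 0 1
0 0 0 1 1
0 0 0 0 1

After press 2 at (1,1):
1 0 1 1 0
1 0 1 0 0
0 0 0 0 1
0 0 0 1 1
0 0 0 0 1

After press 3 at (0,2):
1 1 0 0 0
1 0 0 0 0
0 0 0 0 1
0 0 0 1 1
0 0 0 0 1

After press 4 at (3,4):
1 1 0 0 0
1 0 0 0 0
0 0 0 0 0
0 0 0 0 0
0 0 0 0 0

After press 5 at (0,0):
0 0 0 0 0
0 0 0 0 0
0 0 0 0 0
0 0 0 0 0
0 0 0 0 0

Lights still on: 0

Answer: yes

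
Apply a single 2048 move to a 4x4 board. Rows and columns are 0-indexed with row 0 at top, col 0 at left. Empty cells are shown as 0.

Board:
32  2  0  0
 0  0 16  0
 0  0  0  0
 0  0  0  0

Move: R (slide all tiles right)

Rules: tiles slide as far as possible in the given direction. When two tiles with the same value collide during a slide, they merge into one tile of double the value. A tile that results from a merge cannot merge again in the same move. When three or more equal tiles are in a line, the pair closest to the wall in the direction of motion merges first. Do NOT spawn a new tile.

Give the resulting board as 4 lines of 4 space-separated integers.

Answer:  0  0 32  2
 0  0  0 16
 0  0  0  0
 0  0  0  0

Derivation:
Slide right:
row 0: [32, 2, 0, 0] -> [0, 0, 32, 2]
row 1: [0, 0, 16, 0] -> [0, 0, 0, 16]
row 2: [0, 0, 0, 0] -> [0, 0, 0, 0]
row 3: [0, 0, 0, 0] -> [0, 0, 0, 0]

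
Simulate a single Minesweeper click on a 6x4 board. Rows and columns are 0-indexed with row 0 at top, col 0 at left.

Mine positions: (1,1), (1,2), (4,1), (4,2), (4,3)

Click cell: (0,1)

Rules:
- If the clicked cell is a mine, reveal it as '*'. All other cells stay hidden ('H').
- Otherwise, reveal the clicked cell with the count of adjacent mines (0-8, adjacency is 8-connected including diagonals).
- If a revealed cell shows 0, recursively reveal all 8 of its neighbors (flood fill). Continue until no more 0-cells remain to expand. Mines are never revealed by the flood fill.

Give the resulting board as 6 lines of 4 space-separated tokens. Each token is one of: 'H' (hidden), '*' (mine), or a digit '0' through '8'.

H 2 H H
H H H H
H H H H
H H H H
H H H H
H H H H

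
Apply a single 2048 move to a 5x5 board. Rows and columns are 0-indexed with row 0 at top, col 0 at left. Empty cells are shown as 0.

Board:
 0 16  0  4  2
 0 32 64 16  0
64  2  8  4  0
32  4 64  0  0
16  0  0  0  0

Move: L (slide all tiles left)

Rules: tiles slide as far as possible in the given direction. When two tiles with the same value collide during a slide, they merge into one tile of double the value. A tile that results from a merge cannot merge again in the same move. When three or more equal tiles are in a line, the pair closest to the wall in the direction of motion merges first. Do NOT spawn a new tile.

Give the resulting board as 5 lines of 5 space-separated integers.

Answer: 16  4  2  0  0
32 64 16  0  0
64  2  8  4  0
32  4 64  0  0
16  0  0  0  0

Derivation:
Slide left:
row 0: [0, 16, 0, 4, 2] -> [16, 4, 2, 0, 0]
row 1: [0, 32, 64, 16, 0] -> [32, 64, 16, 0, 0]
row 2: [64, 2, 8, 4, 0] -> [64, 2, 8, 4, 0]
row 3: [32, 4, 64, 0, 0] -> [32, 4, 64, 0, 0]
row 4: [16, 0, 0, 0, 0] -> [16, 0, 0, 0, 0]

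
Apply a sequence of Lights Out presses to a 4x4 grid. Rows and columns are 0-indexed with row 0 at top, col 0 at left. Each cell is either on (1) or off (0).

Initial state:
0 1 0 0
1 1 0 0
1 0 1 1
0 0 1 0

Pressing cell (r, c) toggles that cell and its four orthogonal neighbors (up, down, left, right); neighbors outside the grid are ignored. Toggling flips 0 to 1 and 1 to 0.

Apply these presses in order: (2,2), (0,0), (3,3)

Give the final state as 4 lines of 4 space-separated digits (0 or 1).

Answer: 1 0 0 0
0 1 1 0
1 1 0 1
0 0 1 1

Derivation:
After press 1 at (2,2):
0 1 0 0
1 1 1 0
1 1 0 0
0 0 0 0

After press 2 at (0,0):
1 0 0 0
0 1 1 0
1 1 0 0
0 0 0 0

After press 3 at (3,3):
1 0 0 0
0 1 1 0
1 1 0 1
0 0 1 1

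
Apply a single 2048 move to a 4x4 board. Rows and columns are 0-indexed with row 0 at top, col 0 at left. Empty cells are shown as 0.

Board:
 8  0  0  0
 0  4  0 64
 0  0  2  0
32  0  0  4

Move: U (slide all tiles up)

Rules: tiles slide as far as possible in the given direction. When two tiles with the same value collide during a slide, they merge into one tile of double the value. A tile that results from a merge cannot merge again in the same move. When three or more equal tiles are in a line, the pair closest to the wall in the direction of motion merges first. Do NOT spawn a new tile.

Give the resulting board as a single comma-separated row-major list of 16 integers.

Slide up:
col 0: [8, 0, 0, 32] -> [8, 32, 0, 0]
col 1: [0, 4, 0, 0] -> [4, 0, 0, 0]
col 2: [0, 0, 2, 0] -> [2, 0, 0, 0]
col 3: [0, 64, 0, 4] -> [64, 4, 0, 0]

Answer: 8, 4, 2, 64, 32, 0, 0, 4, 0, 0, 0, 0, 0, 0, 0, 0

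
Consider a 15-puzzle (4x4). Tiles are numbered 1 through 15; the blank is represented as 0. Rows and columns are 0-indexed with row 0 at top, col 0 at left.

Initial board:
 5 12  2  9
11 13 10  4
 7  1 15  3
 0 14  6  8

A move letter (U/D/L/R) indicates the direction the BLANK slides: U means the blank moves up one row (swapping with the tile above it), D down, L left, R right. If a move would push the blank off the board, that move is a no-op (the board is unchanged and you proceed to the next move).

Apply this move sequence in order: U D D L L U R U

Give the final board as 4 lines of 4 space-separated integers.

After move 1 (U):
 5 12  2  9
11 13 10  4
 0  1 15  3
 7 14  6  8

After move 2 (D):
 5 12  2  9
11 13 10  4
 7  1 15  3
 0 14  6  8

After move 3 (D):
 5 12  2  9
11 13 10  4
 7  1 15  3
 0 14  6  8

After move 4 (L):
 5 12  2  9
11 13 10  4
 7  1 15  3
 0 14  6  8

After move 5 (L):
 5 12  2  9
11 13 10  4
 7  1 15  3
 0 14  6  8

After move 6 (U):
 5 12  2  9
11 13 10  4
 0  1 15  3
 7 14  6  8

After move 7 (R):
 5 12  2  9
11 13 10  4
 1  0 15  3
 7 14  6  8

After move 8 (U):
 5 12  2  9
11  0 10  4
 1 13 15  3
 7 14  6  8

Answer:  5 12  2  9
11  0 10  4
 1 13 15  3
 7 14  6  8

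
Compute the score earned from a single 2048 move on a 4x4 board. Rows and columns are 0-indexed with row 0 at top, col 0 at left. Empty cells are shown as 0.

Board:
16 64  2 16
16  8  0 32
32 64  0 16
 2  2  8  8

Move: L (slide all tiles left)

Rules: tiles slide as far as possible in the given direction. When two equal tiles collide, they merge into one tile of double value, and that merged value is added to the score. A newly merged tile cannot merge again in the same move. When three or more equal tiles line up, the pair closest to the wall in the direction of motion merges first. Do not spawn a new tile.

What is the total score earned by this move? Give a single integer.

Answer: 20

Derivation:
Slide left:
row 0: [16, 64, 2, 16] -> [16, 64, 2, 16]  score +0 (running 0)
row 1: [16, 8, 0, 32] -> [16, 8, 32, 0]  score +0 (running 0)
row 2: [32, 64, 0, 16] -> [32, 64, 16, 0]  score +0 (running 0)
row 3: [2, 2, 8, 8] -> [4, 16, 0, 0]  score +20 (running 20)
Board after move:
16 64  2 16
16  8 32  0
32 64 16  0
 4 16  0  0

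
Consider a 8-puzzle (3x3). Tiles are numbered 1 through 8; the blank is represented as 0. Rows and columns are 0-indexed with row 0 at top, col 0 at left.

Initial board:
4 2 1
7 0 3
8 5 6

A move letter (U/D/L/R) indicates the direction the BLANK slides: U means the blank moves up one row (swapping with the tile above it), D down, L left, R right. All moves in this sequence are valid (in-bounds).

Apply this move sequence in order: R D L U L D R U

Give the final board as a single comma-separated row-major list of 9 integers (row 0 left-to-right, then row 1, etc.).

After move 1 (R):
4 2 1
7 3 0
8 5 6

After move 2 (D):
4 2 1
7 3 6
8 5 0

After move 3 (L):
4 2 1
7 3 6
8 0 5

After move 4 (U):
4 2 1
7 0 6
8 3 5

After move 5 (L):
4 2 1
0 7 6
8 3 5

After move 6 (D):
4 2 1
8 7 6
0 3 5

After move 7 (R):
4 2 1
8 7 6
3 0 5

After move 8 (U):
4 2 1
8 0 6
3 7 5

Answer: 4, 2, 1, 8, 0, 6, 3, 7, 5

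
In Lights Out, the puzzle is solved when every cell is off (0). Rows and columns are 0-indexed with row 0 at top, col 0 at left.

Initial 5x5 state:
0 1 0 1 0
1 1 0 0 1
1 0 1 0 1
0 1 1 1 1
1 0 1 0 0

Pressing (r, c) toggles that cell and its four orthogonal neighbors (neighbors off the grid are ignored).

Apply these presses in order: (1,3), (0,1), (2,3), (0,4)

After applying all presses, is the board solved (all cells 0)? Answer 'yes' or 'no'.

After press 1 at (1,3):
0 1 0 0 0
1 1 1 1 0
1 0 1 1 1
0 1 1 1 1
1 0 1 0 0

After press 2 at (0,1):
1 0 1 0 0
1 0 1 1 0
1 0 1 1 1
0 1 1 1 1
1 0 1 0 0

After press 3 at (2,3):
1 0 1 0 0
1 0 1 0 0
1 0 0 0 0
0 1 1 0 1
1 0 1 0 0

After press 4 at (0,4):
1 0 1 1 1
1 0 1 0 1
1 0 0 0 0
0 1 1 0 1
1 0 1 0 0

Lights still on: 13

Answer: no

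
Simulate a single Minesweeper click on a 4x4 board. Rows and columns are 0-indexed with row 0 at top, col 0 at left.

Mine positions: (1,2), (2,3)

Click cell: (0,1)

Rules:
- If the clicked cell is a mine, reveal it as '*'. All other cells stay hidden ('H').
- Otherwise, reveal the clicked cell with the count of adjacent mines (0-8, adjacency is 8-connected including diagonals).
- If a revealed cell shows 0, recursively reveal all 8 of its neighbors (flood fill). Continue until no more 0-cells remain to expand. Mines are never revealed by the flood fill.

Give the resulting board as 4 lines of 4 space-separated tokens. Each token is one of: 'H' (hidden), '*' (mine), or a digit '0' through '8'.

H 1 H H
H H H H
H H H H
H H H H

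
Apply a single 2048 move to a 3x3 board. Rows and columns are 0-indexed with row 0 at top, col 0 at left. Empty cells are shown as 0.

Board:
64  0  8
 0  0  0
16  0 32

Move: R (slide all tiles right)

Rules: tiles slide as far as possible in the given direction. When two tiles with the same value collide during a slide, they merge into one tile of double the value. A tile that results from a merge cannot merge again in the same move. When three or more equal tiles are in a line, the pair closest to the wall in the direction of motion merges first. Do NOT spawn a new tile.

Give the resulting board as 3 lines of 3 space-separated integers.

Answer:  0 64  8
 0  0  0
 0 16 32

Derivation:
Slide right:
row 0: [64, 0, 8] -> [0, 64, 8]
row 1: [0, 0, 0] -> [0, 0, 0]
row 2: [16, 0, 32] -> [0, 16, 32]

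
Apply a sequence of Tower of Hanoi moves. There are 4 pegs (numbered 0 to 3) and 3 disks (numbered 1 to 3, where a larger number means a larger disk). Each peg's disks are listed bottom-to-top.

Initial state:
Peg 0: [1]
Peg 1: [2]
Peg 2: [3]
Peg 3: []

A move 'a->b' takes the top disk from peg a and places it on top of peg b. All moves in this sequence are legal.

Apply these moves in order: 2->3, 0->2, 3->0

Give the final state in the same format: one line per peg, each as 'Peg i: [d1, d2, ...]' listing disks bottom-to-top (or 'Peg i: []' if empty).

After move 1 (2->3):
Peg 0: [1]
Peg 1: [2]
Peg 2: []
Peg 3: [3]

After move 2 (0->2):
Peg 0: []
Peg 1: [2]
Peg 2: [1]
Peg 3: [3]

After move 3 (3->0):
Peg 0: [3]
Peg 1: [2]
Peg 2: [1]
Peg 3: []

Answer: Peg 0: [3]
Peg 1: [2]
Peg 2: [1]
Peg 3: []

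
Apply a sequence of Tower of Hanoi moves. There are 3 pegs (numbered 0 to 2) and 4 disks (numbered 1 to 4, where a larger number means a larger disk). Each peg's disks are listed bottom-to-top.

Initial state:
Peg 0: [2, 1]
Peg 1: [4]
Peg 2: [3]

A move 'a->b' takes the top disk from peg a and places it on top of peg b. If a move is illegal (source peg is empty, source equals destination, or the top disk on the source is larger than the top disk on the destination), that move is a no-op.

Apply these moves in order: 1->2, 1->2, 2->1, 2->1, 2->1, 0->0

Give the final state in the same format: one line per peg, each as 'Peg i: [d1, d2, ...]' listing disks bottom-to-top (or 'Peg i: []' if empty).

Answer: Peg 0: [2, 1]
Peg 1: [4, 3]
Peg 2: []

Derivation:
After move 1 (1->2):
Peg 0: [2, 1]
Peg 1: [4]
Peg 2: [3]

After move 2 (1->2):
Peg 0: [2, 1]
Peg 1: [4]
Peg 2: [3]

After move 3 (2->1):
Peg 0: [2, 1]
Peg 1: [4, 3]
Peg 2: []

After move 4 (2->1):
Peg 0: [2, 1]
Peg 1: [4, 3]
Peg 2: []

After move 5 (2->1):
Peg 0: [2, 1]
Peg 1: [4, 3]
Peg 2: []

After move 6 (0->0):
Peg 0: [2, 1]
Peg 1: [4, 3]
Peg 2: []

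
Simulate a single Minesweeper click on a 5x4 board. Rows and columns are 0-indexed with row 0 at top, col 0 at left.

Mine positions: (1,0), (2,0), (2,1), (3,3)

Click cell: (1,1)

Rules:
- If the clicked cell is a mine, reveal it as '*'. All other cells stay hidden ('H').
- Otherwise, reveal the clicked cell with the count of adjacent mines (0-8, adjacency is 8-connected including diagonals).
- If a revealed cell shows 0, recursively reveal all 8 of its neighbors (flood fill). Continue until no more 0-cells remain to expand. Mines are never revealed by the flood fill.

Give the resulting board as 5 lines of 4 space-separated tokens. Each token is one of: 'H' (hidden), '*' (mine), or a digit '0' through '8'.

H H H H
H 3 H H
H H H H
H H H H
H H H H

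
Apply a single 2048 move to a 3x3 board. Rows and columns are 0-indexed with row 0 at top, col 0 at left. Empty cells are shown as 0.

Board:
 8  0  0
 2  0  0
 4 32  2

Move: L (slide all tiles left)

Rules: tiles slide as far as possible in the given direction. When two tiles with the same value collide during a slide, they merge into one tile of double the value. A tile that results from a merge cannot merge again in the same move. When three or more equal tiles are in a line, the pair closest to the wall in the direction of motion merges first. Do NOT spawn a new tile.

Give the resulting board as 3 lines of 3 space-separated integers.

Answer:  8  0  0
 2  0  0
 4 32  2

Derivation:
Slide left:
row 0: [8, 0, 0] -> [8, 0, 0]
row 1: [2, 0, 0] -> [2, 0, 0]
row 2: [4, 32, 2] -> [4, 32, 2]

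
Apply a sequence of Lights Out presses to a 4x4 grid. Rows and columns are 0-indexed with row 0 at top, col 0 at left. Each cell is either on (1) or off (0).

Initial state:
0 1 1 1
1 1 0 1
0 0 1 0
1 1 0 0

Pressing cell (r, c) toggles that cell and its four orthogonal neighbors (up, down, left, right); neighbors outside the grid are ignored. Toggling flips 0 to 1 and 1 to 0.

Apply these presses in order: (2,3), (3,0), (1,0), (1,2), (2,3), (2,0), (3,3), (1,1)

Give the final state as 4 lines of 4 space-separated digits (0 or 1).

Answer: 1 0 0 1
0 0 0 0
1 0 0 1
1 0 1 1

Derivation:
After press 1 at (2,3):
0 1 1 1
1 1 0 0
0 0 0 1
1 1 0 1

After press 2 at (3,0):
0 1 1 1
1 1 0 0
1 0 0 1
0 0 0 1

After press 3 at (1,0):
1 1 1 1
0 0 0 0
0 0 0 1
0 0 0 1

After press 4 at (1,2):
1 1 0 1
0 1 1 1
0 0 1 1
0 0 0 1

After press 5 at (2,3):
1 1 0 1
0 1 1 0
0 0 0 0
0 0 0 0

After press 6 at (2,0):
1 1 0 1
1 1 1 0
1 1 0 0
1 0 0 0

After press 7 at (3,3):
1 1 0 1
1 1 1 0
1 1 0 1
1 0 1 1

After press 8 at (1,1):
1 0 0 1
0 0 0 0
1 0 0 1
1 0 1 1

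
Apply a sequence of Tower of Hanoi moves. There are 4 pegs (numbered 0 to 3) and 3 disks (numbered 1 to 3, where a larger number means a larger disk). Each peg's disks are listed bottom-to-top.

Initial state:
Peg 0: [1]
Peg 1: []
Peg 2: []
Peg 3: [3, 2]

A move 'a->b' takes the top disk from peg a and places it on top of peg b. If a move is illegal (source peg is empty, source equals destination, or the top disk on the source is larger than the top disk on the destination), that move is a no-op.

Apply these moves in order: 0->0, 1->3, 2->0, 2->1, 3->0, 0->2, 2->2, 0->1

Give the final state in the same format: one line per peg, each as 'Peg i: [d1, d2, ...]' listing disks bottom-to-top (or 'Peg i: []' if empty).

After move 1 (0->0):
Peg 0: [1]
Peg 1: []
Peg 2: []
Peg 3: [3, 2]

After move 2 (1->3):
Peg 0: [1]
Peg 1: []
Peg 2: []
Peg 3: [3, 2]

After move 3 (2->0):
Peg 0: [1]
Peg 1: []
Peg 2: []
Peg 3: [3, 2]

After move 4 (2->1):
Peg 0: [1]
Peg 1: []
Peg 2: []
Peg 3: [3, 2]

After move 5 (3->0):
Peg 0: [1]
Peg 1: []
Peg 2: []
Peg 3: [3, 2]

After move 6 (0->2):
Peg 0: []
Peg 1: []
Peg 2: [1]
Peg 3: [3, 2]

After move 7 (2->2):
Peg 0: []
Peg 1: []
Peg 2: [1]
Peg 3: [3, 2]

After move 8 (0->1):
Peg 0: []
Peg 1: []
Peg 2: [1]
Peg 3: [3, 2]

Answer: Peg 0: []
Peg 1: []
Peg 2: [1]
Peg 3: [3, 2]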